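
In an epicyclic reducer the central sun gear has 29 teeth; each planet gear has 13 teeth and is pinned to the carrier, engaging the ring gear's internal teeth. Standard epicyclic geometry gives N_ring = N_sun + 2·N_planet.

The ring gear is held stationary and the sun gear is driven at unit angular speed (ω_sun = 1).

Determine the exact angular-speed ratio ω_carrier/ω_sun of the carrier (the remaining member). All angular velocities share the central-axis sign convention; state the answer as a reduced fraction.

29/84

N_ring = 29 + 2·13 = 55
29(ω_s−ω_c) = −55(ω_r−ω_c),  ω_r=0, ω_s=1
29(1−ω_c) = −55(0−ω_c)  ⇒  84ω_c = 29  ⇒  ω_c = 29/84
ω_c/ω_s = 29/84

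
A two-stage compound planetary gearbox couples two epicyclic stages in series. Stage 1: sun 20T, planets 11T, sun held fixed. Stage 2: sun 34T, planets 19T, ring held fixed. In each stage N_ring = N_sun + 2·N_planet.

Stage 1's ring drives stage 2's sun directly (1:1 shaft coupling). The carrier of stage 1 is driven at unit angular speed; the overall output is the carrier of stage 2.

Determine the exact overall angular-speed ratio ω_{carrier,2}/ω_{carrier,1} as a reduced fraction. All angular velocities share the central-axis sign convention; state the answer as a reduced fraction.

Stage 1: N_ring = 20 + 2·11 = 42
Stage 1: 20(ω_s−ω_c) = −42(ω_r−ω_c),  ω_s=0, ω_c=1
Stage 1: ω_r = 1 − (20/42)(0−1) = 31/21
  ⇒ ω_r¹/ω_c¹ = 31/21
Stage 2: N_ring = 34 + 2·19 = 72
Stage 2: 34(ω_s−ω_c) = −72(ω_r−ω_c),  ω_r=0, ω_s=1
Stage 2: 34(1−ω_c) = −72(0−ω_c)  ⇒  106ω_c = 34  ⇒  ω_c = 17/53
  ⇒ ω_c²/ω_s² = 17/53
Coupling ω_s² = ω_r¹ ⇒ overall = 31/21 × 17/53 = 527/1113

527/1113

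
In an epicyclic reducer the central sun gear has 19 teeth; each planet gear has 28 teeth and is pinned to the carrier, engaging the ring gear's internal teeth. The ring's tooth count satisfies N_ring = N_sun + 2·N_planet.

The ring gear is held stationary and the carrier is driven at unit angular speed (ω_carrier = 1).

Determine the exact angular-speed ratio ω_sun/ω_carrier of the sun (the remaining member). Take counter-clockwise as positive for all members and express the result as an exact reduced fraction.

N_ring = 19 + 2·28 = 75
19(ω_s−ω_c) = −75(ω_r−ω_c),  ω_r=0, ω_c=1
ω_s = 1 − (75/19)(0−1) = 94/19
ω_s/ω_c = 94/19

94/19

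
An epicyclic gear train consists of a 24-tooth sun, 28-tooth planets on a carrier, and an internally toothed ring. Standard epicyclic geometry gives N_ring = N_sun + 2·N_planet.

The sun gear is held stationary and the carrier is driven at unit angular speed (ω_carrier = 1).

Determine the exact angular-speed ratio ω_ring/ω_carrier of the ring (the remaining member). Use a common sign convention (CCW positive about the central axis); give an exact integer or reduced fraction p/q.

N_ring = 24 + 2·28 = 80
24(ω_s−ω_c) = −80(ω_r−ω_c),  ω_s=0, ω_c=1
ω_r = 1 − (24/80)(0−1) = 13/10
ω_r/ω_c = 13/10

13/10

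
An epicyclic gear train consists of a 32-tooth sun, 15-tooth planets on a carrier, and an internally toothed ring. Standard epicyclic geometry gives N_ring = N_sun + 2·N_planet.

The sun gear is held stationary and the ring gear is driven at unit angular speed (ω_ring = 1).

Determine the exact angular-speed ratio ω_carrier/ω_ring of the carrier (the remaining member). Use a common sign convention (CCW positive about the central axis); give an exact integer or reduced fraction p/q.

N_ring = 32 + 2·15 = 62
32(ω_s−ω_c) = −62(ω_r−ω_c),  ω_s=0, ω_r=1
32(0−ω_c) = −62(1−ω_c)  ⇒  94ω_c = 62  ⇒  ω_c = 31/47
ω_c/ω_r = 31/47

31/47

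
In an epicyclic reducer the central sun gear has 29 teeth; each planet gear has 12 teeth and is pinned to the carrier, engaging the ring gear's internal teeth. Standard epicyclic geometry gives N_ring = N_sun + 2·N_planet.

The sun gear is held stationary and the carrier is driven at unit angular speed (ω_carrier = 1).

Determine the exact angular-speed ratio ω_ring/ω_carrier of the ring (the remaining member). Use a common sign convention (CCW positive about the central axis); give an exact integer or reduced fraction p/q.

N_ring = 29 + 2·12 = 53
29(ω_s−ω_c) = −53(ω_r−ω_c),  ω_s=0, ω_c=1
ω_r = 1 − (29/53)(0−1) = 82/53
ω_r/ω_c = 82/53

82/53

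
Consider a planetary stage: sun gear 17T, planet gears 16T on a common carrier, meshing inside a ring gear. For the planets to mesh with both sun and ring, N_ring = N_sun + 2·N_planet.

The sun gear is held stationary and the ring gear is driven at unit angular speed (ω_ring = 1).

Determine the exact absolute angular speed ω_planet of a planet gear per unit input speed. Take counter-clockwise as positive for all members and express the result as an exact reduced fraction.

49/32

N_ring = 17 + 2·16 = 49
17(ω_s−ω_c) = −49(ω_r−ω_c),  ω_s=0, ω_r=1
17(0−ω_c) = −49(1−ω_c)  ⇒  66ω_c = 49  ⇒  ω_c = 49/66
sun–planet: 17·(0−49/66) = −16·(ω_p−ω_c)  ⇒  ω_p−ω_c = −(17/16)·(-49/66) = 833/1056
ω_p = 49/66 + 833/1056 = 49/32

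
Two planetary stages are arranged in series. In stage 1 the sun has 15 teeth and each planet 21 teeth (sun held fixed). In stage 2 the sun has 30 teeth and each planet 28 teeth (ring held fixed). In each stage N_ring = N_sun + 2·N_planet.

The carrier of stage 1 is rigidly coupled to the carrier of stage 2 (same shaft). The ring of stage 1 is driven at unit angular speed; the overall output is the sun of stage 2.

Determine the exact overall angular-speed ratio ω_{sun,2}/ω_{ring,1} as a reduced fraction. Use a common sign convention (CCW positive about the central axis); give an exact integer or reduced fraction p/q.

Stage 1: N_ring = 15 + 2·21 = 57
Stage 1: 15(ω_s−ω_c) = −57(ω_r−ω_c),  ω_s=0, ω_r=1
Stage 1: 15(0−ω_c) = −57(1−ω_c)  ⇒  72ω_c = 57  ⇒  ω_c = 19/24
  ⇒ ω_c¹/ω_r¹ = 19/24
Stage 2: N_ring = 30 + 2·28 = 86
Stage 2: 30(ω_s−ω_c) = −86(ω_r−ω_c),  ω_r=0, ω_c=1
Stage 2: ω_s = 1 − (86/30)(0−1) = 58/15
  ⇒ ω_s²/ω_c² = 58/15
Coupling ω_c² = ω_c¹ ⇒ overall = 19/24 × 58/15 = 551/180

551/180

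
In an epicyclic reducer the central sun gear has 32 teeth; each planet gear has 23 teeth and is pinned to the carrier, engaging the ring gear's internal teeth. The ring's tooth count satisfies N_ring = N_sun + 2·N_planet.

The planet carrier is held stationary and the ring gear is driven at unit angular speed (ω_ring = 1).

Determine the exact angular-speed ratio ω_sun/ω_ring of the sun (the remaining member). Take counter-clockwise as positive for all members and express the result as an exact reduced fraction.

-39/16

N_ring = 32 + 2·23 = 78
32(ω_s−ω_c) = −78(ω_r−ω_c),  ω_c=0, ω_r=1
ω_s = 0 − (78/32)(1−0) = -39/16
ω_s/ω_r = -39/16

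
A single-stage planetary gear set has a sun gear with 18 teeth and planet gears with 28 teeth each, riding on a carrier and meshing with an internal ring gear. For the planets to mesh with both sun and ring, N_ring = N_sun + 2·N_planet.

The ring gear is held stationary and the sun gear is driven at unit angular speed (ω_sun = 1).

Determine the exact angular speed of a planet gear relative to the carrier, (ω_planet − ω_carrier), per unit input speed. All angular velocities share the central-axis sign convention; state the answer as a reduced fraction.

N_ring = 18 + 2·28 = 74
18(ω_s−ω_c) = −74(ω_r−ω_c),  ω_r=0, ω_s=1
18(1−ω_c) = −74(0−ω_c)  ⇒  92ω_c = 18  ⇒  ω_c = 9/46
sun–planet: 18·(1−9/46) = −28·(ω_p−ω_c)  ⇒  ω_p−ω_c = −(18/28)·(37/46) = -333/644

-333/644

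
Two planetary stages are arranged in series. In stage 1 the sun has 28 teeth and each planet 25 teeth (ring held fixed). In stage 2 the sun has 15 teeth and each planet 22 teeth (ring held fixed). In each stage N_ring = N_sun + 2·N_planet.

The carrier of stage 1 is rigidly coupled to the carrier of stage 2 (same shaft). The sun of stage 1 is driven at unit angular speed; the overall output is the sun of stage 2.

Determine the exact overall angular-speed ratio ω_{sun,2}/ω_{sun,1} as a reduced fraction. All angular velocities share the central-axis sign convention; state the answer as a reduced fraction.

Stage 1: N_ring = 28 + 2·25 = 78
Stage 1: 28(ω_s−ω_c) = −78(ω_r−ω_c),  ω_r=0, ω_s=1
Stage 1: 28(1−ω_c) = −78(0−ω_c)  ⇒  106ω_c = 28  ⇒  ω_c = 14/53
  ⇒ ω_c¹/ω_s¹ = 14/53
Stage 2: N_ring = 15 + 2·22 = 59
Stage 2: 15(ω_s−ω_c) = −59(ω_r−ω_c),  ω_r=0, ω_c=1
Stage 2: ω_s = 1 − (59/15)(0−1) = 74/15
  ⇒ ω_s²/ω_c² = 74/15
Coupling ω_c² = ω_c¹ ⇒ overall = 14/53 × 74/15 = 1036/795

1036/795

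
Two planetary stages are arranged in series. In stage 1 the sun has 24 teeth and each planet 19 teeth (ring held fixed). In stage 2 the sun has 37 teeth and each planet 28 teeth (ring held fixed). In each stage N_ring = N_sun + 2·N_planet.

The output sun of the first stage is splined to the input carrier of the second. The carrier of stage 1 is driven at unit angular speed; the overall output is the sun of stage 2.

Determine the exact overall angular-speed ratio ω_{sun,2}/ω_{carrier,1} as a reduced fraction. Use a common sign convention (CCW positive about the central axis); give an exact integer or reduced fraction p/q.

2795/222

Stage 1: N_ring = 24 + 2·19 = 62
Stage 1: 24(ω_s−ω_c) = −62(ω_r−ω_c),  ω_r=0, ω_c=1
Stage 1: ω_s = 1 − (62/24)(0−1) = 43/12
  ⇒ ω_s¹/ω_c¹ = 43/12
Stage 2: N_ring = 37 + 2·28 = 93
Stage 2: 37(ω_s−ω_c) = −93(ω_r−ω_c),  ω_r=0, ω_c=1
Stage 2: ω_s = 1 − (93/37)(0−1) = 130/37
  ⇒ ω_s²/ω_c² = 130/37
Coupling ω_c² = ω_s¹ ⇒ overall = 43/12 × 130/37 = 2795/222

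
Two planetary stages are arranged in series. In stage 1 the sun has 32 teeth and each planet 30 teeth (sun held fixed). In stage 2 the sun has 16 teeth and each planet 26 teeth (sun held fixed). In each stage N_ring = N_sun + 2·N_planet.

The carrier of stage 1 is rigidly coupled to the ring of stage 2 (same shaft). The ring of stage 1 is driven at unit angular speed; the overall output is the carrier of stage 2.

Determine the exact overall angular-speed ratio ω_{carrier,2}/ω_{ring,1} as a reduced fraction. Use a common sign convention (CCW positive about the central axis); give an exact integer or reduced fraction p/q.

Stage 1: N_ring = 32 + 2·30 = 92
Stage 1: 32(ω_s−ω_c) = −92(ω_r−ω_c),  ω_s=0, ω_r=1
Stage 1: 32(0−ω_c) = −92(1−ω_c)  ⇒  124ω_c = 92  ⇒  ω_c = 23/31
  ⇒ ω_c¹/ω_r¹ = 23/31
Stage 2: N_ring = 16 + 2·26 = 68
Stage 2: 16(ω_s−ω_c) = −68(ω_r−ω_c),  ω_s=0, ω_r=1
Stage 2: 16(0−ω_c) = −68(1−ω_c)  ⇒  84ω_c = 68  ⇒  ω_c = 17/21
  ⇒ ω_c²/ω_r² = 17/21
Coupling ω_r² = ω_c¹ ⇒ overall = 23/31 × 17/21 = 391/651

391/651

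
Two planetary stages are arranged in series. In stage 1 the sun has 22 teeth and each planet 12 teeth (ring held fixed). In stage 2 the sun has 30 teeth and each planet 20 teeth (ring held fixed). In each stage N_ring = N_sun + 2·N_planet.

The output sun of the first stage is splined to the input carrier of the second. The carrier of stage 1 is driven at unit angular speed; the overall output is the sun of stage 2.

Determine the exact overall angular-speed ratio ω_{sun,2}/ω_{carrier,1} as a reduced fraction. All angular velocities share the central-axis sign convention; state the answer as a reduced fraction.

Stage 1: N_ring = 22 + 2·12 = 46
Stage 1: 22(ω_s−ω_c) = −46(ω_r−ω_c),  ω_r=0, ω_c=1
Stage 1: ω_s = 1 − (46/22)(0−1) = 34/11
  ⇒ ω_s¹/ω_c¹ = 34/11
Stage 2: N_ring = 30 + 2·20 = 70
Stage 2: 30(ω_s−ω_c) = −70(ω_r−ω_c),  ω_r=0, ω_c=1
Stage 2: ω_s = 1 − (70/30)(0−1) = 10/3
  ⇒ ω_s²/ω_c² = 10/3
Coupling ω_c² = ω_s¹ ⇒ overall = 34/11 × 10/3 = 340/33

340/33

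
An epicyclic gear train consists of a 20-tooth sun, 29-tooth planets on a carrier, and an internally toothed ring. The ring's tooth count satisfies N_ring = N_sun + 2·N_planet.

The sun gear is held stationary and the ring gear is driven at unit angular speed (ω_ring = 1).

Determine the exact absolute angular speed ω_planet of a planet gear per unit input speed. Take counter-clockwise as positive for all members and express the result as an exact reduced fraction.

N_ring = 20 + 2·29 = 78
20(ω_s−ω_c) = −78(ω_r−ω_c),  ω_s=0, ω_r=1
20(0−ω_c) = −78(1−ω_c)  ⇒  98ω_c = 78  ⇒  ω_c = 39/49
sun–planet: 20·(0−39/49) = −29·(ω_p−ω_c)  ⇒  ω_p−ω_c = −(20/29)·(-39/49) = 780/1421
ω_p = 39/49 + 780/1421 = 39/29

39/29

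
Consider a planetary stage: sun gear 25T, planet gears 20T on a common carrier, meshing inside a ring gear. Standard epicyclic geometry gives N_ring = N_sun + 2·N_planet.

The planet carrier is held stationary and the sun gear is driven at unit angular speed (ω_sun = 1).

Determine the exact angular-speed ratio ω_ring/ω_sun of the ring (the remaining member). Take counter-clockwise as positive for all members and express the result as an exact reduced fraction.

-5/13

N_ring = 25 + 2·20 = 65
25(ω_s−ω_c) = −65(ω_r−ω_c),  ω_c=0, ω_s=1
ω_r = 0 − (25/65)(1−0) = -5/13
ω_r/ω_s = -5/13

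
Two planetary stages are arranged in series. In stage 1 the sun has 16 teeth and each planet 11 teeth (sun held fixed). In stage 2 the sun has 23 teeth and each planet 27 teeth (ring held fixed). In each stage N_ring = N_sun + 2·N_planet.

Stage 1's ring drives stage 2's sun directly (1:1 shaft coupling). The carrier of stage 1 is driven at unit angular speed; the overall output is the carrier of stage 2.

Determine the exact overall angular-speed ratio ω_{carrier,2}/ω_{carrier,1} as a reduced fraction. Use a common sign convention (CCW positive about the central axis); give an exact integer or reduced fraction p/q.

621/1900

Stage 1: N_ring = 16 + 2·11 = 38
Stage 1: 16(ω_s−ω_c) = −38(ω_r−ω_c),  ω_s=0, ω_c=1
Stage 1: ω_r = 1 − (16/38)(0−1) = 27/19
  ⇒ ω_r¹/ω_c¹ = 27/19
Stage 2: N_ring = 23 + 2·27 = 77
Stage 2: 23(ω_s−ω_c) = −77(ω_r−ω_c),  ω_r=0, ω_s=1
Stage 2: 23(1−ω_c) = −77(0−ω_c)  ⇒  100ω_c = 23  ⇒  ω_c = 23/100
  ⇒ ω_c²/ω_s² = 23/100
Coupling ω_s² = ω_r¹ ⇒ overall = 27/19 × 23/100 = 621/1900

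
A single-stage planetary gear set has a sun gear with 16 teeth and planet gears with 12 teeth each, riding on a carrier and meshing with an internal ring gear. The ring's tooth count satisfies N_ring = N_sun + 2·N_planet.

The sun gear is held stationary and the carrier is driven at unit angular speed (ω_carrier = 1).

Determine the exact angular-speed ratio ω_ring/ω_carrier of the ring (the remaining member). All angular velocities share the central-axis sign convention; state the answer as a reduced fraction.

N_ring = 16 + 2·12 = 40
16(ω_s−ω_c) = −40(ω_r−ω_c),  ω_s=0, ω_c=1
ω_r = 1 − (16/40)(0−1) = 7/5
ω_r/ω_c = 7/5

7/5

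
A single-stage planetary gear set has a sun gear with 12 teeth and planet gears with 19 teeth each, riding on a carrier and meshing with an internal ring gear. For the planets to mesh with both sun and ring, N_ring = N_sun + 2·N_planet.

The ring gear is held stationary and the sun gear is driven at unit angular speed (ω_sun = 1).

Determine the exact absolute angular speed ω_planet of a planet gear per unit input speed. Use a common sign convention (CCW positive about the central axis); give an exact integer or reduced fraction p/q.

N_ring = 12 + 2·19 = 50
12(ω_s−ω_c) = −50(ω_r−ω_c),  ω_r=0, ω_s=1
12(1−ω_c) = −50(0−ω_c)  ⇒  62ω_c = 12  ⇒  ω_c = 6/31
sun–planet: 12·(1−6/31) = −19·(ω_p−ω_c)  ⇒  ω_p−ω_c = −(12/19)·(25/31) = -300/589
ω_p = 6/31 − 300/589 = -6/19

-6/19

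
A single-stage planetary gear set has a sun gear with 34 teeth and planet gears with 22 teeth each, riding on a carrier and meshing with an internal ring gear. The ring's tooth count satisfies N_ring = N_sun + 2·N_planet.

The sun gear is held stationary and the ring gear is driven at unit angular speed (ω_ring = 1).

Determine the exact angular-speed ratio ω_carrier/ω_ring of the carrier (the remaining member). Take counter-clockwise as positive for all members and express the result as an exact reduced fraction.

N_ring = 34 + 2·22 = 78
34(ω_s−ω_c) = −78(ω_r−ω_c),  ω_s=0, ω_r=1
34(0−ω_c) = −78(1−ω_c)  ⇒  112ω_c = 78  ⇒  ω_c = 39/56
ω_c/ω_r = 39/56

39/56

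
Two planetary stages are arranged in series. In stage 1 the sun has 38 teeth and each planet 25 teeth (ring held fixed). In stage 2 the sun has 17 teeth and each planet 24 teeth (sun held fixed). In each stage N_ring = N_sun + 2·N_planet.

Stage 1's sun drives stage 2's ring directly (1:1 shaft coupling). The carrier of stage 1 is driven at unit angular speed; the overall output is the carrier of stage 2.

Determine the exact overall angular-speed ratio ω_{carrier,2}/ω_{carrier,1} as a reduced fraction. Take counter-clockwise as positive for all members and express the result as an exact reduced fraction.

Stage 1: N_ring = 38 + 2·25 = 88
Stage 1: 38(ω_s−ω_c) = −88(ω_r−ω_c),  ω_r=0, ω_c=1
Stage 1: ω_s = 1 − (88/38)(0−1) = 63/19
  ⇒ ω_s¹/ω_c¹ = 63/19
Stage 2: N_ring = 17 + 2·24 = 65
Stage 2: 17(ω_s−ω_c) = −65(ω_r−ω_c),  ω_s=0, ω_r=1
Stage 2: 17(0−ω_c) = −65(1−ω_c)  ⇒  82ω_c = 65  ⇒  ω_c = 65/82
  ⇒ ω_c²/ω_r² = 65/82
Coupling ω_r² = ω_s¹ ⇒ overall = 63/19 × 65/82 = 4095/1558

4095/1558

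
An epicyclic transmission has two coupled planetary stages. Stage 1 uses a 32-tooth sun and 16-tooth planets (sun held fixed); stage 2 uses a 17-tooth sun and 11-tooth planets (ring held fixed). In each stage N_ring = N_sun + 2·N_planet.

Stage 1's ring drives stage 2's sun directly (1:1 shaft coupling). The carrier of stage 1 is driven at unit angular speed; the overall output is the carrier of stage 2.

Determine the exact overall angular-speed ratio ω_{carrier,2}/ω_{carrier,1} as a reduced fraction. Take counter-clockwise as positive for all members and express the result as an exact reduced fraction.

51/112

Stage 1: N_ring = 32 + 2·16 = 64
Stage 1: 32(ω_s−ω_c) = −64(ω_r−ω_c),  ω_s=0, ω_c=1
Stage 1: ω_r = 1 − (32/64)(0−1) = 3/2
  ⇒ ω_r¹/ω_c¹ = 3/2
Stage 2: N_ring = 17 + 2·11 = 39
Stage 2: 17(ω_s−ω_c) = −39(ω_r−ω_c),  ω_r=0, ω_s=1
Stage 2: 17(1−ω_c) = −39(0−ω_c)  ⇒  56ω_c = 17  ⇒  ω_c = 17/56
  ⇒ ω_c²/ω_s² = 17/56
Coupling ω_s² = ω_r¹ ⇒ overall = 3/2 × 17/56 = 51/112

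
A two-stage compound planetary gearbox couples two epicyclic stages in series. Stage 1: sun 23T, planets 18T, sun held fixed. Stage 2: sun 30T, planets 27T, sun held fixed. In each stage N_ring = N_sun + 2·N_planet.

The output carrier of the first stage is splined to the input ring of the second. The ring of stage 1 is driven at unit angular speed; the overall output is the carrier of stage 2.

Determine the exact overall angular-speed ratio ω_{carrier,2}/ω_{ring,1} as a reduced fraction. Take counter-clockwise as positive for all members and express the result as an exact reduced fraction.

413/779

Stage 1: N_ring = 23 + 2·18 = 59
Stage 1: 23(ω_s−ω_c) = −59(ω_r−ω_c),  ω_s=0, ω_r=1
Stage 1: 23(0−ω_c) = −59(1−ω_c)  ⇒  82ω_c = 59  ⇒  ω_c = 59/82
  ⇒ ω_c¹/ω_r¹ = 59/82
Stage 2: N_ring = 30 + 2·27 = 84
Stage 2: 30(ω_s−ω_c) = −84(ω_r−ω_c),  ω_s=0, ω_r=1
Stage 2: 30(0−ω_c) = −84(1−ω_c)  ⇒  114ω_c = 84  ⇒  ω_c = 14/19
  ⇒ ω_c²/ω_r² = 14/19
Coupling ω_r² = ω_c¹ ⇒ overall = 59/82 × 14/19 = 413/779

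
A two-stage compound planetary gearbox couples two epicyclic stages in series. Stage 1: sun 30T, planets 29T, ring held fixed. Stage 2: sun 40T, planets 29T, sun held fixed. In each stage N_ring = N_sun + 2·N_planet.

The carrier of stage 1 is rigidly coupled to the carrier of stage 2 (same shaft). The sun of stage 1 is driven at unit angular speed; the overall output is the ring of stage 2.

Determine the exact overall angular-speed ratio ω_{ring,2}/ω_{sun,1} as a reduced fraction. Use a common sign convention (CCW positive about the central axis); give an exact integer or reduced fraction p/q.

1035/2891

Stage 1: N_ring = 30 + 2·29 = 88
Stage 1: 30(ω_s−ω_c) = −88(ω_r−ω_c),  ω_r=0, ω_s=1
Stage 1: 30(1−ω_c) = −88(0−ω_c)  ⇒  118ω_c = 30  ⇒  ω_c = 15/59
  ⇒ ω_c¹/ω_s¹ = 15/59
Stage 2: N_ring = 40 + 2·29 = 98
Stage 2: 40(ω_s−ω_c) = −98(ω_r−ω_c),  ω_s=0, ω_c=1
Stage 2: ω_r = 1 − (40/98)(0−1) = 69/49
  ⇒ ω_r²/ω_c² = 69/49
Coupling ω_c² = ω_c¹ ⇒ overall = 15/59 × 69/49 = 1035/2891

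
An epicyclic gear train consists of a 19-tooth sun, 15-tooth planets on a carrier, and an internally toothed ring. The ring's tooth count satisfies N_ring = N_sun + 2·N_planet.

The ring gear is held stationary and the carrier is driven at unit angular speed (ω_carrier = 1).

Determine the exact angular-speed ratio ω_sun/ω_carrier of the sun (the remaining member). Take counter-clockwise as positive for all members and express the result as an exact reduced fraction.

N_ring = 19 + 2·15 = 49
19(ω_s−ω_c) = −49(ω_r−ω_c),  ω_r=0, ω_c=1
ω_s = 1 − (49/19)(0−1) = 68/19
ω_s/ω_c = 68/19

68/19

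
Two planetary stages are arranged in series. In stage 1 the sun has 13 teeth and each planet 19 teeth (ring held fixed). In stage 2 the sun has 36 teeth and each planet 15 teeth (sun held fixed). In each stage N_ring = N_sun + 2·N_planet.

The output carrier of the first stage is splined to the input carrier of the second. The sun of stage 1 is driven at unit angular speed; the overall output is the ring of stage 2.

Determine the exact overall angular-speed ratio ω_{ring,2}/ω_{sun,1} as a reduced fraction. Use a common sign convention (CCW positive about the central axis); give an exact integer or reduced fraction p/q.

221/704

Stage 1: N_ring = 13 + 2·19 = 51
Stage 1: 13(ω_s−ω_c) = −51(ω_r−ω_c),  ω_r=0, ω_s=1
Stage 1: 13(1−ω_c) = −51(0−ω_c)  ⇒  64ω_c = 13  ⇒  ω_c = 13/64
  ⇒ ω_c¹/ω_s¹ = 13/64
Stage 2: N_ring = 36 + 2·15 = 66
Stage 2: 36(ω_s−ω_c) = −66(ω_r−ω_c),  ω_s=0, ω_c=1
Stage 2: ω_r = 1 − (36/66)(0−1) = 17/11
  ⇒ ω_r²/ω_c² = 17/11
Coupling ω_c² = ω_c¹ ⇒ overall = 13/64 × 17/11 = 221/704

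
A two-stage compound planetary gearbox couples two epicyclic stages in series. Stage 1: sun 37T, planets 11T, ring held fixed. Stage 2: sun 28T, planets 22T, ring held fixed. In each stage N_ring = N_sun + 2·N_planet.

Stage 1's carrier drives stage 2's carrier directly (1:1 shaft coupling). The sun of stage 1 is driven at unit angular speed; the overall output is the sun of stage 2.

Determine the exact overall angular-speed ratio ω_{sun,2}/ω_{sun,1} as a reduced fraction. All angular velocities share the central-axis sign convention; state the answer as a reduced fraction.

Stage 1: N_ring = 37 + 2·11 = 59
Stage 1: 37(ω_s−ω_c) = −59(ω_r−ω_c),  ω_r=0, ω_s=1
Stage 1: 37(1−ω_c) = −59(0−ω_c)  ⇒  96ω_c = 37  ⇒  ω_c = 37/96
  ⇒ ω_c¹/ω_s¹ = 37/96
Stage 2: N_ring = 28 + 2·22 = 72
Stage 2: 28(ω_s−ω_c) = −72(ω_r−ω_c),  ω_r=0, ω_c=1
Stage 2: ω_s = 1 − (72/28)(0−1) = 25/7
  ⇒ ω_s²/ω_c² = 25/7
Coupling ω_c² = ω_c¹ ⇒ overall = 37/96 × 25/7 = 925/672

925/672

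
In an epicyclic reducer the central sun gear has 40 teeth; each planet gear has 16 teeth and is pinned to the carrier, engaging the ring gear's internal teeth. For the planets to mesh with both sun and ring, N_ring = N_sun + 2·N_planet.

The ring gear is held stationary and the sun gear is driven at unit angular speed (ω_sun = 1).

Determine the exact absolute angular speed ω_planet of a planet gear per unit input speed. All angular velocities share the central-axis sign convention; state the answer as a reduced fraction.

-5/4

N_ring = 40 + 2·16 = 72
40(ω_s−ω_c) = −72(ω_r−ω_c),  ω_r=0, ω_s=1
40(1−ω_c) = −72(0−ω_c)  ⇒  112ω_c = 40  ⇒  ω_c = 5/14
sun–planet: 40·(1−5/14) = −16·(ω_p−ω_c)  ⇒  ω_p−ω_c = −(40/16)·(9/14) = -45/28
ω_p = 5/14 − 45/28 = -5/4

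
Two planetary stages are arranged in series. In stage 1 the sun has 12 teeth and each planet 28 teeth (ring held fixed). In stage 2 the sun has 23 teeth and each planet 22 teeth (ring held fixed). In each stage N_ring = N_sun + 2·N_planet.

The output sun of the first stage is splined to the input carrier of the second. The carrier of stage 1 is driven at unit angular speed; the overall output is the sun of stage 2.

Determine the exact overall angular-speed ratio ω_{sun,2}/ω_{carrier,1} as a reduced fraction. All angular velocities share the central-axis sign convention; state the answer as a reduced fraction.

600/23

Stage 1: N_ring = 12 + 2·28 = 68
Stage 1: 12(ω_s−ω_c) = −68(ω_r−ω_c),  ω_r=0, ω_c=1
Stage 1: ω_s = 1 − (68/12)(0−1) = 20/3
  ⇒ ω_s¹/ω_c¹ = 20/3
Stage 2: N_ring = 23 + 2·22 = 67
Stage 2: 23(ω_s−ω_c) = −67(ω_r−ω_c),  ω_r=0, ω_c=1
Stage 2: ω_s = 1 − (67/23)(0−1) = 90/23
  ⇒ ω_s²/ω_c² = 90/23
Coupling ω_c² = ω_s¹ ⇒ overall = 20/3 × 90/23 = 600/23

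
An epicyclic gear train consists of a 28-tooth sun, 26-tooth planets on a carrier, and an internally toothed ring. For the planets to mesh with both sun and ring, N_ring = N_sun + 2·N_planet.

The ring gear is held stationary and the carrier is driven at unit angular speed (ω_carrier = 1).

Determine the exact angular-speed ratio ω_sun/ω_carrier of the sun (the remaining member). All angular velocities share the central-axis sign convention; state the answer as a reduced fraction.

N_ring = 28 + 2·26 = 80
28(ω_s−ω_c) = −80(ω_r−ω_c),  ω_r=0, ω_c=1
ω_s = 1 − (80/28)(0−1) = 27/7
ω_s/ω_c = 27/7

27/7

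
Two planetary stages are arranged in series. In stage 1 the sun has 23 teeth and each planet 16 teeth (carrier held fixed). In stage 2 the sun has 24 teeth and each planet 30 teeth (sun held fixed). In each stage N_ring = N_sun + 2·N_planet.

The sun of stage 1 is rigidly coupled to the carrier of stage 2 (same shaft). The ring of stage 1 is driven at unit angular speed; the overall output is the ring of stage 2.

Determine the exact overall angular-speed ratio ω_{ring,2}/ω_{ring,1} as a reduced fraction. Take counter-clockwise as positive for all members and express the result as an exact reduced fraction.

-495/161

Stage 1: N_ring = 23 + 2·16 = 55
Stage 1: 23(ω_s−ω_c) = −55(ω_r−ω_c),  ω_c=0, ω_r=1
Stage 1: ω_s = 0 − (55/23)(1−0) = -55/23
  ⇒ ω_s¹/ω_r¹ = -55/23
Stage 2: N_ring = 24 + 2·30 = 84
Stage 2: 24(ω_s−ω_c) = −84(ω_r−ω_c),  ω_s=0, ω_c=1
Stage 2: ω_r = 1 − (24/84)(0−1) = 9/7
  ⇒ ω_r²/ω_c² = 9/7
Coupling ω_c² = ω_s¹ ⇒ overall = -55/23 × 9/7 = -495/161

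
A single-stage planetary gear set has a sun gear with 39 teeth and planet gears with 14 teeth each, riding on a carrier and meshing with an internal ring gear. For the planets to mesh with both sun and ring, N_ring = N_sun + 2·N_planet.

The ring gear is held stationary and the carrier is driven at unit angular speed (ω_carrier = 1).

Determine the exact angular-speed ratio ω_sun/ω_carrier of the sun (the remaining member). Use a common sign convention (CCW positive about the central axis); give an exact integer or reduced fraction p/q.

N_ring = 39 + 2·14 = 67
39(ω_s−ω_c) = −67(ω_r−ω_c),  ω_r=0, ω_c=1
ω_s = 1 − (67/39)(0−1) = 106/39
ω_s/ω_c = 106/39

106/39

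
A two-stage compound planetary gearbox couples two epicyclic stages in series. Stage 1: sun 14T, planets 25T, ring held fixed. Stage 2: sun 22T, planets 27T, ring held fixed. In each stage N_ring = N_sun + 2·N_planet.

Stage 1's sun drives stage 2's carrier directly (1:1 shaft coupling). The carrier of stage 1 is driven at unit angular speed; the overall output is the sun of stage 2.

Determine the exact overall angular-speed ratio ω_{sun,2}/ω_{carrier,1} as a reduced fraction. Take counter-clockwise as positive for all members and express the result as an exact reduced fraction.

Stage 1: N_ring = 14 + 2·25 = 64
Stage 1: 14(ω_s−ω_c) = −64(ω_r−ω_c),  ω_r=0, ω_c=1
Stage 1: ω_s = 1 − (64/14)(0−1) = 39/7
  ⇒ ω_s¹/ω_c¹ = 39/7
Stage 2: N_ring = 22 + 2·27 = 76
Stage 2: 22(ω_s−ω_c) = −76(ω_r−ω_c),  ω_r=0, ω_c=1
Stage 2: ω_s = 1 − (76/22)(0−1) = 49/11
  ⇒ ω_s²/ω_c² = 49/11
Coupling ω_c² = ω_s¹ ⇒ overall = 39/7 × 49/11 = 273/11

273/11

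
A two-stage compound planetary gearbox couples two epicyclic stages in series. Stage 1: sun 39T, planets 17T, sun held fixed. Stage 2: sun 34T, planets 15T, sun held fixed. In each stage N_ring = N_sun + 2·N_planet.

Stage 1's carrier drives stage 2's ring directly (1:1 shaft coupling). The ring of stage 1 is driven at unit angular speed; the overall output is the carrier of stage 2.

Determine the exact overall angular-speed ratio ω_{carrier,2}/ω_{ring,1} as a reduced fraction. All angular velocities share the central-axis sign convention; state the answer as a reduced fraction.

Stage 1: N_ring = 39 + 2·17 = 73
Stage 1: 39(ω_s−ω_c) = −73(ω_r−ω_c),  ω_s=0, ω_r=1
Stage 1: 39(0−ω_c) = −73(1−ω_c)  ⇒  112ω_c = 73  ⇒  ω_c = 73/112
  ⇒ ω_c¹/ω_r¹ = 73/112
Stage 2: N_ring = 34 + 2·15 = 64
Stage 2: 34(ω_s−ω_c) = −64(ω_r−ω_c),  ω_s=0, ω_r=1
Stage 2: 34(0−ω_c) = −64(1−ω_c)  ⇒  98ω_c = 64  ⇒  ω_c = 32/49
  ⇒ ω_c²/ω_r² = 32/49
Coupling ω_r² = ω_c¹ ⇒ overall = 73/112 × 32/49 = 146/343

146/343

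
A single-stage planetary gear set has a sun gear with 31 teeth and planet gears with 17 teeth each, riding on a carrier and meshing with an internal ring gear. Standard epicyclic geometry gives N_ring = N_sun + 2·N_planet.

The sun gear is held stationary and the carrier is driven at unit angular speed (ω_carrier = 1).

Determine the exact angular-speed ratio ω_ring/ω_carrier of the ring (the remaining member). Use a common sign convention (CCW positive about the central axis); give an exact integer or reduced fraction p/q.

96/65

N_ring = 31 + 2·17 = 65
31(ω_s−ω_c) = −65(ω_r−ω_c),  ω_s=0, ω_c=1
ω_r = 1 − (31/65)(0−1) = 96/65
ω_r/ω_c = 96/65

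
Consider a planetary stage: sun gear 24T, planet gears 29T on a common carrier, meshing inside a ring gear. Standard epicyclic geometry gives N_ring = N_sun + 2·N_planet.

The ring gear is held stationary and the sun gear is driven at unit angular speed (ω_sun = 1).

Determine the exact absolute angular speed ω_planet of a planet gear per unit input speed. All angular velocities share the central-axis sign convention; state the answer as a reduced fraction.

-12/29

N_ring = 24 + 2·29 = 82
24(ω_s−ω_c) = −82(ω_r−ω_c),  ω_r=0, ω_s=1
24(1−ω_c) = −82(0−ω_c)  ⇒  106ω_c = 24  ⇒  ω_c = 12/53
sun–planet: 24·(1−12/53) = −29·(ω_p−ω_c)  ⇒  ω_p−ω_c = −(24/29)·(41/53) = -984/1537
ω_p = 12/53 − 984/1537 = -12/29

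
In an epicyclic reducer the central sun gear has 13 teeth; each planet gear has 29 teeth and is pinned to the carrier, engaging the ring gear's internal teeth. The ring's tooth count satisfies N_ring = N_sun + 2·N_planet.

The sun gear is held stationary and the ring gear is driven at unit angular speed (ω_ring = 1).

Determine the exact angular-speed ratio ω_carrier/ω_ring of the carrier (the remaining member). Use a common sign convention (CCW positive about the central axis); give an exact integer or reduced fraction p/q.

N_ring = 13 + 2·29 = 71
13(ω_s−ω_c) = −71(ω_r−ω_c),  ω_s=0, ω_r=1
13(0−ω_c) = −71(1−ω_c)  ⇒  84ω_c = 71  ⇒  ω_c = 71/84
ω_c/ω_r = 71/84

71/84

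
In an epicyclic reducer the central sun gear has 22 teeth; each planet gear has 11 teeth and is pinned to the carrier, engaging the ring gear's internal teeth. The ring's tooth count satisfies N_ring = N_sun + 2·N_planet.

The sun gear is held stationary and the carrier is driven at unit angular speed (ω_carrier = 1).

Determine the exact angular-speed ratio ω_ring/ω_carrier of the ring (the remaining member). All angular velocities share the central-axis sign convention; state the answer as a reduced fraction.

3/2

N_ring = 22 + 2·11 = 44
22(ω_s−ω_c) = −44(ω_r−ω_c),  ω_s=0, ω_c=1
ω_r = 1 − (22/44)(0−1) = 3/2
ω_r/ω_c = 3/2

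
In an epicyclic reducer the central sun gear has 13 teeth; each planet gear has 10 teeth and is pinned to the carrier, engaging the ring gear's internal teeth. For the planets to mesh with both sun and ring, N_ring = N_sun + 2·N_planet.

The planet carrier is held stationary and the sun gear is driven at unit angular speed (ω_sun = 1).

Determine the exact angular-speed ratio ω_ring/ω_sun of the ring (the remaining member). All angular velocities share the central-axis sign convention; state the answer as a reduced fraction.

-13/33

N_ring = 13 + 2·10 = 33
13(ω_s−ω_c) = −33(ω_r−ω_c),  ω_c=0, ω_s=1
ω_r = 0 − (13/33)(1−0) = -13/33
ω_r/ω_s = -13/33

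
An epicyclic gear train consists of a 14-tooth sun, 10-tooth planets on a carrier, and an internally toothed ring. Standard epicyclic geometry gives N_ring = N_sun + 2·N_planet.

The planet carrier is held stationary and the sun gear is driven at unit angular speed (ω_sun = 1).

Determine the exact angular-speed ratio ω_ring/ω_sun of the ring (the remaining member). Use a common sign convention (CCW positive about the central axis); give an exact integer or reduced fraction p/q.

-7/17

N_ring = 14 + 2·10 = 34
14(ω_s−ω_c) = −34(ω_r−ω_c),  ω_c=0, ω_s=1
ω_r = 0 − (14/34)(1−0) = -7/17
ω_r/ω_s = -7/17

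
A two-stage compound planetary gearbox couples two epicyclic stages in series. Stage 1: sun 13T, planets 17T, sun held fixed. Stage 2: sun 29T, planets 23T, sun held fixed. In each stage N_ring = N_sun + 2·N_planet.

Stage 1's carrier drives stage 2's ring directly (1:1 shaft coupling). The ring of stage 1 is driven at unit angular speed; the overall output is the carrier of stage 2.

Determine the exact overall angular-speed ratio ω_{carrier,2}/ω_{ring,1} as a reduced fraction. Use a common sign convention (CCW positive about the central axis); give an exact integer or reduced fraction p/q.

235/416

Stage 1: N_ring = 13 + 2·17 = 47
Stage 1: 13(ω_s−ω_c) = −47(ω_r−ω_c),  ω_s=0, ω_r=1
Stage 1: 13(0−ω_c) = −47(1−ω_c)  ⇒  60ω_c = 47  ⇒  ω_c = 47/60
  ⇒ ω_c¹/ω_r¹ = 47/60
Stage 2: N_ring = 29 + 2·23 = 75
Stage 2: 29(ω_s−ω_c) = −75(ω_r−ω_c),  ω_s=0, ω_r=1
Stage 2: 29(0−ω_c) = −75(1−ω_c)  ⇒  104ω_c = 75  ⇒  ω_c = 75/104
  ⇒ ω_c²/ω_r² = 75/104
Coupling ω_r² = ω_c¹ ⇒ overall = 47/60 × 75/104 = 235/416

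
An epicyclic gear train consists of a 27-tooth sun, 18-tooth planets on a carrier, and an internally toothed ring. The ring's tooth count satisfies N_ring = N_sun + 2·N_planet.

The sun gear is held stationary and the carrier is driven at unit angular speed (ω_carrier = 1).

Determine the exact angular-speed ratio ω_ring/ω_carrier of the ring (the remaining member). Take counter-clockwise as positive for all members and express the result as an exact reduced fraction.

10/7

N_ring = 27 + 2·18 = 63
27(ω_s−ω_c) = −63(ω_r−ω_c),  ω_s=0, ω_c=1
ω_r = 1 − (27/63)(0−1) = 10/7
ω_r/ω_c = 10/7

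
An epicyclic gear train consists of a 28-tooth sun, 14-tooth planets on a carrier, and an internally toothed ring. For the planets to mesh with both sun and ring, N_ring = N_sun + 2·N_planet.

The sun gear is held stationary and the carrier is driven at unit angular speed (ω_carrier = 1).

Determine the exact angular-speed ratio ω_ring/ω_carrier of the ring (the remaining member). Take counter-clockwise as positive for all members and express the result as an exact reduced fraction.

N_ring = 28 + 2·14 = 56
28(ω_s−ω_c) = −56(ω_r−ω_c),  ω_s=0, ω_c=1
ω_r = 1 − (28/56)(0−1) = 3/2
ω_r/ω_c = 3/2

3/2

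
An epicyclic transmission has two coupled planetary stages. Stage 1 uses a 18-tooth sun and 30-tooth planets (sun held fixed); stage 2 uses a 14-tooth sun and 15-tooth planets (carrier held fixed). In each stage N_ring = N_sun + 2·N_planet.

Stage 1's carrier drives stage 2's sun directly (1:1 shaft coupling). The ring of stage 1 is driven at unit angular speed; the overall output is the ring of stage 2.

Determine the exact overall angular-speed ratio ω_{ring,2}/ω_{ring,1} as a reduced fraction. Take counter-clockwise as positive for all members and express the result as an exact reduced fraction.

Stage 1: N_ring = 18 + 2·30 = 78
Stage 1: 18(ω_s−ω_c) = −78(ω_r−ω_c),  ω_s=0, ω_r=1
Stage 1: 18(0−ω_c) = −78(1−ω_c)  ⇒  96ω_c = 78  ⇒  ω_c = 13/16
  ⇒ ω_c¹/ω_r¹ = 13/16
Stage 2: N_ring = 14 + 2·15 = 44
Stage 2: 14(ω_s−ω_c) = −44(ω_r−ω_c),  ω_c=0, ω_s=1
Stage 2: ω_r = 0 − (14/44)(1−0) = -7/22
  ⇒ ω_r²/ω_s² = -7/22
Coupling ω_s² = ω_c¹ ⇒ overall = 13/16 × -7/22 = -91/352

-91/352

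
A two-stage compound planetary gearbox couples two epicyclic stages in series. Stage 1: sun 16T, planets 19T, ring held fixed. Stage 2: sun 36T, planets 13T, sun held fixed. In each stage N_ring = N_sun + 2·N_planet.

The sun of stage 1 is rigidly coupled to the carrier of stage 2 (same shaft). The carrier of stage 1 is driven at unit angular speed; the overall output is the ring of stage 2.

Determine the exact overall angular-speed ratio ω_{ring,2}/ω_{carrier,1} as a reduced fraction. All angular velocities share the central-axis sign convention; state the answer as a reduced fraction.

Stage 1: N_ring = 16 + 2·19 = 54
Stage 1: 16(ω_s−ω_c) = −54(ω_r−ω_c),  ω_r=0, ω_c=1
Stage 1: ω_s = 1 − (54/16)(0−1) = 35/8
  ⇒ ω_s¹/ω_c¹ = 35/8
Stage 2: N_ring = 36 + 2·13 = 62
Stage 2: 36(ω_s−ω_c) = −62(ω_r−ω_c),  ω_s=0, ω_c=1
Stage 2: ω_r = 1 − (36/62)(0−1) = 49/31
  ⇒ ω_r²/ω_c² = 49/31
Coupling ω_c² = ω_s¹ ⇒ overall = 35/8 × 49/31 = 1715/248

1715/248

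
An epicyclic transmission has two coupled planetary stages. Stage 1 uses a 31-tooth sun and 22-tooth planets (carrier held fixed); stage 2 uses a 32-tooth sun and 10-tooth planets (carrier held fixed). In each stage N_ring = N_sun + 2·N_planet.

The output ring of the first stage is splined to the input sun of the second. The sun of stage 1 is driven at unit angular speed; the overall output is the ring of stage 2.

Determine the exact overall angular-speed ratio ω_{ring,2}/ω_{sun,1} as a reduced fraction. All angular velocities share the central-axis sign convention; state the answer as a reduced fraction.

248/975

Stage 1: N_ring = 31 + 2·22 = 75
Stage 1: 31(ω_s−ω_c) = −75(ω_r−ω_c),  ω_c=0, ω_s=1
Stage 1: ω_r = 0 − (31/75)(1−0) = -31/75
  ⇒ ω_r¹/ω_s¹ = -31/75
Stage 2: N_ring = 32 + 2·10 = 52
Stage 2: 32(ω_s−ω_c) = −52(ω_r−ω_c),  ω_c=0, ω_s=1
Stage 2: ω_r = 0 − (32/52)(1−0) = -8/13
  ⇒ ω_r²/ω_s² = -8/13
Coupling ω_s² = ω_r¹ ⇒ overall = -31/75 × -8/13 = 248/975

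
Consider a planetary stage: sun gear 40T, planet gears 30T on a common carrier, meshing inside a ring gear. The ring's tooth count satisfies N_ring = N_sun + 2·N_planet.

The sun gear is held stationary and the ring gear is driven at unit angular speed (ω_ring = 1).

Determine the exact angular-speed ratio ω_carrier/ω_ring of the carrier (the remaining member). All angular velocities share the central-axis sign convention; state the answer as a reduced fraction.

5/7

N_ring = 40 + 2·30 = 100
40(ω_s−ω_c) = −100(ω_r−ω_c),  ω_s=0, ω_r=1
40(0−ω_c) = −100(1−ω_c)  ⇒  140ω_c = 100  ⇒  ω_c = 5/7
ω_c/ω_r = 5/7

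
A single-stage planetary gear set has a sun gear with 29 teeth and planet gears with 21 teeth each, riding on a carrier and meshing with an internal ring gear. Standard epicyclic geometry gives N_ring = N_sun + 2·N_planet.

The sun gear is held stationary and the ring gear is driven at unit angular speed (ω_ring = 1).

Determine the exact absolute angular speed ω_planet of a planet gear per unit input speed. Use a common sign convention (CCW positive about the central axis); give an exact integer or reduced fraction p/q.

71/42

N_ring = 29 + 2·21 = 71
29(ω_s−ω_c) = −71(ω_r−ω_c),  ω_s=0, ω_r=1
29(0−ω_c) = −71(1−ω_c)  ⇒  100ω_c = 71  ⇒  ω_c = 71/100
sun–planet: 29·(0−71/100) = −21·(ω_p−ω_c)  ⇒  ω_p−ω_c = −(29/21)·(-71/100) = 2059/2100
ω_p = 71/100 + 2059/2100 = 71/42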